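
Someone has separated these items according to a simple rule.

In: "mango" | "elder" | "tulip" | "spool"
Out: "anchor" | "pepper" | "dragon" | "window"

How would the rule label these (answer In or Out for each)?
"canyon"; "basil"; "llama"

Out, In, In

The pattern is that an item is 'In' exactly when: odd length.
"canyon": Out (length 6).
"basil": In (length 5).
"llama": In (length 5).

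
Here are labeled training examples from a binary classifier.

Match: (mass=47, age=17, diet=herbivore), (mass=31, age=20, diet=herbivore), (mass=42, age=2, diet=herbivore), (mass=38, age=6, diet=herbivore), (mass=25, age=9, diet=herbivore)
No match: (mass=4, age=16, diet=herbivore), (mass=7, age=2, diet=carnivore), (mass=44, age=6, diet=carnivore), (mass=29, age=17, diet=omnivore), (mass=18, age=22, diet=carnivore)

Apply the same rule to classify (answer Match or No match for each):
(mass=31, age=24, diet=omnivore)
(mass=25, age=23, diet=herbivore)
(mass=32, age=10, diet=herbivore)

No match, Match, Match

The rule appears to be: diet is herbivore AND mass ≥ 7.
(mass=31, age=24, diet=omnivore) — diet is omnivore, mass = 31, hence No match. (mass=25, age=23, diet=herbivore) — diet is herbivore, mass = 25, hence Match. (mass=32, age=10, diet=herbivore) — diet is herbivore, mass = 32, hence Match.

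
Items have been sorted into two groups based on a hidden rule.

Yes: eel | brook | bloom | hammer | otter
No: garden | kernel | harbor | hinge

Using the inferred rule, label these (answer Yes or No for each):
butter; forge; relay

The pattern is that an item is 'Yes' exactly when: has a double letter.

Yes, No, No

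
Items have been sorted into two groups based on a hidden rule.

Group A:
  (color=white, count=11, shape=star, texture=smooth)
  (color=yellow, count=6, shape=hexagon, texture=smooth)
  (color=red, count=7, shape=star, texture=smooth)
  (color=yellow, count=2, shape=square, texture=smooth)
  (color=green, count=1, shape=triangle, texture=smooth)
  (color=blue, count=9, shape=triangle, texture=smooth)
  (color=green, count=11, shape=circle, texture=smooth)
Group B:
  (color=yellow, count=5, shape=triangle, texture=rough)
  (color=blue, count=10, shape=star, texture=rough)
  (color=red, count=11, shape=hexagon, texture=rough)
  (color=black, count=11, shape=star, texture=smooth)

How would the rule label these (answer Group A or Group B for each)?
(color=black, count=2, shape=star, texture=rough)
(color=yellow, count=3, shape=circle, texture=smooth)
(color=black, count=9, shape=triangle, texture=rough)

Group B, Group A, Group B

The classifier is using: texture is smooth AND color is not black.
(color=black, count=2, shape=star, texture=rough) → texture is rough, color is black → Group B.
(color=yellow, count=3, shape=circle, texture=smooth) → texture is smooth, color is yellow → Group A.
(color=black, count=9, shape=triangle, texture=rough) → texture is rough, color is black → Group B.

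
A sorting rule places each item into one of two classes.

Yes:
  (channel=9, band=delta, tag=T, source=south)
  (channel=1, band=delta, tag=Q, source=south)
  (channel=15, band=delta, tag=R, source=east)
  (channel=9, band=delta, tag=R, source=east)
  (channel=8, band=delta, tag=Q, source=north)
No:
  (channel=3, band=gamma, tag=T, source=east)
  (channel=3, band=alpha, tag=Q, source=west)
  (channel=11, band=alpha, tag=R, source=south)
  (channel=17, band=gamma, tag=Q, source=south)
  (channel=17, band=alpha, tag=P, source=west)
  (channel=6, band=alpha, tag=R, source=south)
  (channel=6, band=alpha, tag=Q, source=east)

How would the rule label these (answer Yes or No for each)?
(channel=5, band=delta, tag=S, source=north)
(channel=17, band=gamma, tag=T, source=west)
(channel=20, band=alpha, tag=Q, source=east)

Every 'Yes' example satisfies: band is delta. None of the 'No' examples do.

Yes, No, No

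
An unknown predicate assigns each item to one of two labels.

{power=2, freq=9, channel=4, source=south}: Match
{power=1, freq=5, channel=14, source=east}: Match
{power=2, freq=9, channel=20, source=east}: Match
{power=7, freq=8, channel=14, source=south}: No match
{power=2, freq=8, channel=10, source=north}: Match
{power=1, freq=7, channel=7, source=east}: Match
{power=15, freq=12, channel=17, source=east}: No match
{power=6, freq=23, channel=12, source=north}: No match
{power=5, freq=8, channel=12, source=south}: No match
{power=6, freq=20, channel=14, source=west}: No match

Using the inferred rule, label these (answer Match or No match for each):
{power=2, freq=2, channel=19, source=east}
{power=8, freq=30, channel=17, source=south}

The simplest hypothesis consistent with all the labels is: power ≤ 2.

Match, No match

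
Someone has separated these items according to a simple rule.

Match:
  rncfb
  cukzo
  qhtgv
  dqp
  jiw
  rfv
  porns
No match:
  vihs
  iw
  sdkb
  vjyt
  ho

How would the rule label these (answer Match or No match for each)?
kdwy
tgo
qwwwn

No match, Match, Match

'Match' ⟺ odd length.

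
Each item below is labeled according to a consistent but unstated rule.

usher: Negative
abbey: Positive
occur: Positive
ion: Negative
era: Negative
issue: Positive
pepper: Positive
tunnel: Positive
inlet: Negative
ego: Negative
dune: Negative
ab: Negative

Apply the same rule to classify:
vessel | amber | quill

Positive, Negative, Positive

Every 'Positive' example satisfies: has a double letter. None of the 'Negative' examples do.
vessel: 'ss' doubled — matches, so Positive.
amber: no doubled letter — fails the rule, so Negative.
quill: 'll' doubled — matches, so Positive.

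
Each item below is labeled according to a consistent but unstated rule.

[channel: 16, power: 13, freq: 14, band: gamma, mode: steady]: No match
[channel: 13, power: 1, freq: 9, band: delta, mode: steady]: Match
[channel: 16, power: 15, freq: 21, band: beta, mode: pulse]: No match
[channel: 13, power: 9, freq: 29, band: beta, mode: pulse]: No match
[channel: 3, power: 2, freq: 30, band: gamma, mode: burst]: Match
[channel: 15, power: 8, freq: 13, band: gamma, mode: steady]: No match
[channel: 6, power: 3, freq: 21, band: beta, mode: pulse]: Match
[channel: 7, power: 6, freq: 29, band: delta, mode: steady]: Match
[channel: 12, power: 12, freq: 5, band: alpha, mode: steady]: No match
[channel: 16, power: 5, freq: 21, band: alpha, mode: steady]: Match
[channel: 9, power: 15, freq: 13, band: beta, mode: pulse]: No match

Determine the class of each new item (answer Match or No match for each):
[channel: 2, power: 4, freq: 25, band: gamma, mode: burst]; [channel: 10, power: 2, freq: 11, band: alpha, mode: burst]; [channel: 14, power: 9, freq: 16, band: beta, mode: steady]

Match, Match, No match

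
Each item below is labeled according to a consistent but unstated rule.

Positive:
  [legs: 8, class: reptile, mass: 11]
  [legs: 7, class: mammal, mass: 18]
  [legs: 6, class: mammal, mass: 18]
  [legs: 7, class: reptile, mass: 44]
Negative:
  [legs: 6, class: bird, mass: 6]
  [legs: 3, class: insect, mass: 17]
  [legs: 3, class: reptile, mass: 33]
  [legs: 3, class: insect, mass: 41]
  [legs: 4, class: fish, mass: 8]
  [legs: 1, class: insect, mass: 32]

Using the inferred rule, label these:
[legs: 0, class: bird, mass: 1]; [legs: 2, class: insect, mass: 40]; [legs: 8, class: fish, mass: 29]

Negative, Negative, Positive

'Positive' ⟺ mass ≥ 8 AND legs ≥ 6.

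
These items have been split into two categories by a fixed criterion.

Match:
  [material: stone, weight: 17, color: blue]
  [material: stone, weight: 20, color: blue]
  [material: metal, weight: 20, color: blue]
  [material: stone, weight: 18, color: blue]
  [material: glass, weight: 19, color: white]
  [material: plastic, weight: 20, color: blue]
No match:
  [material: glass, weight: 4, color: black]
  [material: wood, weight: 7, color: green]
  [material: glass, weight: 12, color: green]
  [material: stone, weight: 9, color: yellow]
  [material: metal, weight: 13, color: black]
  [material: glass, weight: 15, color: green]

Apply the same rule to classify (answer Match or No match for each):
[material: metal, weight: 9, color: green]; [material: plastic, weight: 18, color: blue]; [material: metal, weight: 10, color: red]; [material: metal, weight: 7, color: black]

'Match' ⟺ weight ≥ 17.
[material: metal, weight: 9, color: green]: weight = 9 — doesn't match, so No match. [material: plastic, weight: 18, color: blue]: weight = 18 — meets the rule, so Match. [material: metal, weight: 10, color: red]: weight = 10 — doesn't match, so No match. [material: metal, weight: 7, color: black]: weight = 7 — doesn't match, so No match.

No match, Match, No match, No match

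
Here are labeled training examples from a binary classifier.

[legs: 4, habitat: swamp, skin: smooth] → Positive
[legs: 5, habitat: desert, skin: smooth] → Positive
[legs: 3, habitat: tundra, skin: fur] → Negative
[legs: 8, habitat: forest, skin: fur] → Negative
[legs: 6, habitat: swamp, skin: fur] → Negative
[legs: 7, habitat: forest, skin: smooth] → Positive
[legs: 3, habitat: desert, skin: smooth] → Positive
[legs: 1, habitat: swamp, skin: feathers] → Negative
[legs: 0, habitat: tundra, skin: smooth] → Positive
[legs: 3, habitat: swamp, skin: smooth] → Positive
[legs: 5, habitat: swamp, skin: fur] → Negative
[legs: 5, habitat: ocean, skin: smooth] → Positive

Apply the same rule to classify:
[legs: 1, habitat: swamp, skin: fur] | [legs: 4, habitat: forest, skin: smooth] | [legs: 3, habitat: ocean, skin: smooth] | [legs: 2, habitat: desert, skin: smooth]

Negative, Positive, Positive, Positive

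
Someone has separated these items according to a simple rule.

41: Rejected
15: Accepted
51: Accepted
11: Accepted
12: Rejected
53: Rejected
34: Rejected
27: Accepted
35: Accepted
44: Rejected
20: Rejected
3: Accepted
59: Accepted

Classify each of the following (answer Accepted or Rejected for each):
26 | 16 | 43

Rejected, Rejected, Accepted

Looking at the examples, the only property every 'Accepted' case has and every 'Rejected' case lacks is: ≡ 3 (mod 4).
26 — 26 mod 4 = 2, hence Rejected.
16 — 16 mod 4 = 0, hence Rejected.
43 — 43 mod 4 = 3, hence Accepted.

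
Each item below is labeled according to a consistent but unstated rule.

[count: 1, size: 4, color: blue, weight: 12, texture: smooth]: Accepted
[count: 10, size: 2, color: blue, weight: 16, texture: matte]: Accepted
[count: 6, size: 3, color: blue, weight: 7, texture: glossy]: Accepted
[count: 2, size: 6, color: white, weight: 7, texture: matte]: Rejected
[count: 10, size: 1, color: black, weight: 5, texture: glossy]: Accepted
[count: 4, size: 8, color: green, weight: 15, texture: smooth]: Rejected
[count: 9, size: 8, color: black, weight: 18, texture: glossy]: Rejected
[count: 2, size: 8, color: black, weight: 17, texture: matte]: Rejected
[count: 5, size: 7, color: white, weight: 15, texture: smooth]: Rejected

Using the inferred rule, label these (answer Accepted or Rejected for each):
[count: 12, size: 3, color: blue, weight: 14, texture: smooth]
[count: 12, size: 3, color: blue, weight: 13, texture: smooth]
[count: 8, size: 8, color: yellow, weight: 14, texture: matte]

The common property of the 'Accepted' items is: size ≤ 4. No 'Rejected' item has it.
[count: 12, size: 3, color: blue, weight: 14, texture: smooth] — size = 3, hence Accepted.
[count: 12, size: 3, color: blue, weight: 13, texture: smooth] — size = 3, hence Accepted.
[count: 8, size: 8, color: yellow, weight: 14, texture: matte] — size = 8, hence Rejected.

Accepted, Accepted, Rejected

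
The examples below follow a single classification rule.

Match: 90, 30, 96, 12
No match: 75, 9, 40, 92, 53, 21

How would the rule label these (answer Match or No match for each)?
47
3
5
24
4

A rule that fits every label: multiple of 6 — true of each 'Match' example, false of each 'No match' one.

No match, No match, No match, Match, No match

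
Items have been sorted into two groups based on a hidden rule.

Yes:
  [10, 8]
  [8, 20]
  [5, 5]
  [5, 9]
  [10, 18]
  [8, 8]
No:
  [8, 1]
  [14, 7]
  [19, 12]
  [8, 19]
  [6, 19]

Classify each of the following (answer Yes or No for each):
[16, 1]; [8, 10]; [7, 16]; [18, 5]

No, Yes, No, No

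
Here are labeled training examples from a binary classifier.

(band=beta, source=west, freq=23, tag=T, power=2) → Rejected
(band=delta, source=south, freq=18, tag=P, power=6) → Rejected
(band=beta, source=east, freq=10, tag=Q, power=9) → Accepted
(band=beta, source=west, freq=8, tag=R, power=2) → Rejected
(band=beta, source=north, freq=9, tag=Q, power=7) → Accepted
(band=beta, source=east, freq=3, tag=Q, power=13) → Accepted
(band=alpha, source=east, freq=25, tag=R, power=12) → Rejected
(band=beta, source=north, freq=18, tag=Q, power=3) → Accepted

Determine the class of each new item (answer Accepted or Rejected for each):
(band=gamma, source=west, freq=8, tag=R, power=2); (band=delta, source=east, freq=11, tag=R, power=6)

Rejected, Rejected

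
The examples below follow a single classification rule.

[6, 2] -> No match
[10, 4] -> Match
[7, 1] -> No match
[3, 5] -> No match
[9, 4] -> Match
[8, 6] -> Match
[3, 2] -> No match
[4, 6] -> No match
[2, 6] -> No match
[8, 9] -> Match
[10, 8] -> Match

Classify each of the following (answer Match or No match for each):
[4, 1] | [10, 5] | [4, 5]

The pattern is that an item is 'Match' exactly when: sum ≥ 13.
No match: [4, 1], since 4+1 = 5. Match: [10, 5], since 10+5 = 15. No match: [4, 5], since 4+5 = 9.

No match, Match, No match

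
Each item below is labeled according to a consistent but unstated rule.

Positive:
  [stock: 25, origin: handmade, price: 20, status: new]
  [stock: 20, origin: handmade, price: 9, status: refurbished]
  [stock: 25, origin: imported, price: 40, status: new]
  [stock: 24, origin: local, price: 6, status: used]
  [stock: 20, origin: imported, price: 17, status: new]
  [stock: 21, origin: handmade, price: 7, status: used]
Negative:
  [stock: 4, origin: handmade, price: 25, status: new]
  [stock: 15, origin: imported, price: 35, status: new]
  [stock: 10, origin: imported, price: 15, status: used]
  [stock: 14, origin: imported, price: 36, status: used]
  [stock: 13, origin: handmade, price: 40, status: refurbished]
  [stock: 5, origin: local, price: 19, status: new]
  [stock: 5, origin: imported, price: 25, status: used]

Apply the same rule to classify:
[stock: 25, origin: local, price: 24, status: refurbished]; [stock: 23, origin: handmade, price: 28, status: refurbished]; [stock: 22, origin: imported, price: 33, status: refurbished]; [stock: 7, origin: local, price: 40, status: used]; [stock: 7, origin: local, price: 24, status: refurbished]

One predicate separates the groups cleanly: stock ≥ 20.
[stock: 25, origin: local, price: 24, status: refurbished] → stock = 25 → Positive.
[stock: 23, origin: handmade, price: 28, status: refurbished] → stock = 23 → Positive.
[stock: 22, origin: imported, price: 33, status: refurbished] → stock = 22 → Positive.
[stock: 7, origin: local, price: 40, status: used] → stock = 7 → Negative.
[stock: 7, origin: local, price: 24, status: refurbished] → stock = 7 → Negative.

Positive, Positive, Positive, Negative, Negative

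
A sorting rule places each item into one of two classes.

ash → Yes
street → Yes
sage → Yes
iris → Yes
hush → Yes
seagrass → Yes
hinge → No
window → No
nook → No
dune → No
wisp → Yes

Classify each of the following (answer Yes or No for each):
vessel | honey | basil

Yes, No, Yes

The simplest hypothesis consistent with all the labels is: contains 's'.
Yes: vessel, since has 's'.
No: honey, since no 's'.
Yes: basil, since has 's'.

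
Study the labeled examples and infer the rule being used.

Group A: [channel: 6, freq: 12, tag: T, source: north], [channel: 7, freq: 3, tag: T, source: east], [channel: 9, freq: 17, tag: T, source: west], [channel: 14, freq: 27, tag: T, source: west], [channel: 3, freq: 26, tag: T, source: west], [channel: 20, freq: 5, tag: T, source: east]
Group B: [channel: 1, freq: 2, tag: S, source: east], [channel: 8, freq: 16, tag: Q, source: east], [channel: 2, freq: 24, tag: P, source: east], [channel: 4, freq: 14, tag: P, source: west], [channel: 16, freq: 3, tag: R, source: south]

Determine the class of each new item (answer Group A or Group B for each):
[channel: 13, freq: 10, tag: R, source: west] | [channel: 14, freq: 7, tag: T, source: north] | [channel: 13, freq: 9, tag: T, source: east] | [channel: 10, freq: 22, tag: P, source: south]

Group B, Group A, Group A, Group B

Checking candidate rules against both groups, what survives is: tag is T.
[channel: 13, freq: 10, tag: R, source: west]: tag is R, does not fit → Group B. [channel: 14, freq: 7, tag: T, source: north]: tag is T, fits → Group A. [channel: 13, freq: 9, tag: T, source: east]: tag is T, fits → Group A. [channel: 10, freq: 22, tag: P, source: south]: tag is P, does not fit → Group B.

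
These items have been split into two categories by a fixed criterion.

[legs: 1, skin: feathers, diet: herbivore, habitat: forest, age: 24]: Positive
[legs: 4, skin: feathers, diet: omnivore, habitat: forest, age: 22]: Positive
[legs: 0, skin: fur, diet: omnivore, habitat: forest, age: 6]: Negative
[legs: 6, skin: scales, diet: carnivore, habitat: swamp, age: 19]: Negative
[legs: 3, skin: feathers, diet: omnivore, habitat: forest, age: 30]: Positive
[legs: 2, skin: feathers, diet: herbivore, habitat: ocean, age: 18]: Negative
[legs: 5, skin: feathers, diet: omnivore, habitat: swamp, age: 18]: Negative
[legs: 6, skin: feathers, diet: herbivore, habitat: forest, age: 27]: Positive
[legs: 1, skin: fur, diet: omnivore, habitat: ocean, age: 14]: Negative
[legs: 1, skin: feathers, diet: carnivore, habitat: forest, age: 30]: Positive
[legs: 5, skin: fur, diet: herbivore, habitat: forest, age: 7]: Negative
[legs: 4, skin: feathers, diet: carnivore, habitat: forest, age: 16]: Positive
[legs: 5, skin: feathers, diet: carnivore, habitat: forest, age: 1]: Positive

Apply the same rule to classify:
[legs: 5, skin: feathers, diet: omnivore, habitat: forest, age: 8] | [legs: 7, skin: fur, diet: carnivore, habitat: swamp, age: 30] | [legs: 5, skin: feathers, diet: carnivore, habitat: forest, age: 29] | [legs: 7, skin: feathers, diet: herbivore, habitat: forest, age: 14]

Positive, Negative, Positive, Positive

The common property of the 'Positive' items is: habitat is forest AND skin is feathers. No 'Negative' item has it.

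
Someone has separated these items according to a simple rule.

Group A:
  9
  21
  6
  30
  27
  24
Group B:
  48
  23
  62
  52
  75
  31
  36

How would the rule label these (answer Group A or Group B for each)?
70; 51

One predicate separates the groups cleanly: multiple of 3 AND at most 30.
70: 70 = 3·23 + 1, 70 > 30, does not satisfy this → Group B. 51: 51 = 3·17, 51 > 30, does not satisfy this → Group B.

Group B, Group B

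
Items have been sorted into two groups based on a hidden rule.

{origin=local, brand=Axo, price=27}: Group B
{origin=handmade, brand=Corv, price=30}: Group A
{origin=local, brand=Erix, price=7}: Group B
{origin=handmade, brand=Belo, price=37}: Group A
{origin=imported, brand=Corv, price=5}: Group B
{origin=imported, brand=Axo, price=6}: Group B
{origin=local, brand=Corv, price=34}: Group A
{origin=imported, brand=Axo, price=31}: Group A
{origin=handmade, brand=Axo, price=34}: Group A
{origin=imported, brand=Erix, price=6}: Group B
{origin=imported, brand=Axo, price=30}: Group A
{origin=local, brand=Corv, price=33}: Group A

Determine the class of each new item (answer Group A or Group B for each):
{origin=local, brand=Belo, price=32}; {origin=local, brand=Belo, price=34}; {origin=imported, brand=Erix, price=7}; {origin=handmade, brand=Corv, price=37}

Group A, Group A, Group B, Group A

The common property of the 'Group A' items is: price ≥ 30. No 'Group B' item has it.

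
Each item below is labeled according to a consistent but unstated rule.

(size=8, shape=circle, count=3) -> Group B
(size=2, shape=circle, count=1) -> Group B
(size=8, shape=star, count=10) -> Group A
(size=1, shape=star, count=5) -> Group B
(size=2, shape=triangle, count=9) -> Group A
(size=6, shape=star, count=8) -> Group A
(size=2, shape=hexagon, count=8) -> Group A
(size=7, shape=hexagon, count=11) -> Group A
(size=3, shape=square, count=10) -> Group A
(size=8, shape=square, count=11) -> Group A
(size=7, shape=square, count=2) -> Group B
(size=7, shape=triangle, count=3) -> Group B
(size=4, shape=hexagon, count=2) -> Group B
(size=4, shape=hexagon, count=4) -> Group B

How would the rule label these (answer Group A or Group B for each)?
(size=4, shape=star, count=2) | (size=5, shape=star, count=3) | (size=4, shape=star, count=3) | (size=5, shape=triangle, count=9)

The common property of the 'Group A' items is: count ≥ 8. No 'Group B' item has it.
(size=4, shape=star, count=2): count = 2, doesn't qualify → Group B. (size=5, shape=star, count=3): count = 3, doesn't qualify → Group B. (size=4, shape=star, count=3): count = 3, doesn't qualify → Group B. (size=5, shape=triangle, count=9): count = 9, matches → Group A.

Group B, Group B, Group B, Group A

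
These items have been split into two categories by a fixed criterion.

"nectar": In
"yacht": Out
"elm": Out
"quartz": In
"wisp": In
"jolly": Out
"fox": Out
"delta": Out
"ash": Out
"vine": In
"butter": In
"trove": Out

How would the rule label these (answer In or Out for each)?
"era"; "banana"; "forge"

Looking at the examples, the only property every 'In' case has and every 'Out' case lacks is: even length.

Out, In, Out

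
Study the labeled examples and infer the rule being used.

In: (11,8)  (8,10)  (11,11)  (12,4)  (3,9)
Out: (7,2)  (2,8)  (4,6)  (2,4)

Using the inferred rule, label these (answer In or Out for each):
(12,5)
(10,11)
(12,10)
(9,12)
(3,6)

'In' ⟺ sum ≥ 12.

In, In, In, In, Out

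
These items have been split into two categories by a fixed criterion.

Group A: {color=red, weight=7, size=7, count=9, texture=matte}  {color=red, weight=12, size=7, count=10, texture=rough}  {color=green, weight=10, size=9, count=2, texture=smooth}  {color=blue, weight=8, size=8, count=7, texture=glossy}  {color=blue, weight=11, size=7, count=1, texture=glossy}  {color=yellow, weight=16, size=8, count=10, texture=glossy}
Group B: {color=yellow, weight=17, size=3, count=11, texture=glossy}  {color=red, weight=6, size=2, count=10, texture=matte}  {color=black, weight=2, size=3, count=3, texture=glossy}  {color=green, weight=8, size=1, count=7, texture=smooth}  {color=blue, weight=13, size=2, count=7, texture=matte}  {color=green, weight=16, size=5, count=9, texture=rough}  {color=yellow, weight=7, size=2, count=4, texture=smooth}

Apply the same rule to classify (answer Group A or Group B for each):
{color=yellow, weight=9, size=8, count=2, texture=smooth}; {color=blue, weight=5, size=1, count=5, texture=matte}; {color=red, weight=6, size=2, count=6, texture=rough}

Group A, Group B, Group B

All 'Group A' examples share one property — size ≥ 7 — and every 'Group B' example lacks it.
Group A: {color=yellow, weight=9, size=8, count=2, texture=smooth}, since size = 8. Group B: {color=blue, weight=5, size=1, count=5, texture=matte}, since size = 1. Group B: {color=red, weight=6, size=2, count=6, texture=rough}, since size = 2.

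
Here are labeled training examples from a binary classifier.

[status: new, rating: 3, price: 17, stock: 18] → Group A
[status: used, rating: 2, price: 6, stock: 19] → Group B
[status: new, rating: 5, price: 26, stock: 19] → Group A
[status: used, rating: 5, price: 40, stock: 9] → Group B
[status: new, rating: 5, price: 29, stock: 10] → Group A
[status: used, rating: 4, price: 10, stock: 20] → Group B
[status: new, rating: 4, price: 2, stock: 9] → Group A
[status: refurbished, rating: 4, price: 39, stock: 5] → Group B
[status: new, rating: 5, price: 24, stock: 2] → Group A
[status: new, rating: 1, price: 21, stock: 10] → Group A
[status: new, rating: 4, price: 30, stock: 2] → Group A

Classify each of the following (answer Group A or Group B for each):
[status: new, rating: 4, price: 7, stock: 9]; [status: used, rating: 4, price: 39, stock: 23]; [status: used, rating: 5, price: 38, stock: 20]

Group A, Group B, Group B

Every 'Group A' example satisfies: status is new. None of the 'Group B' examples do.
[status: new, rating: 4, price: 7, stock: 9]: Group A (status is new). [status: used, rating: 4, price: 39, stock: 23]: Group B (status is used). [status: used, rating: 5, price: 38, stock: 20]: Group B (status is used).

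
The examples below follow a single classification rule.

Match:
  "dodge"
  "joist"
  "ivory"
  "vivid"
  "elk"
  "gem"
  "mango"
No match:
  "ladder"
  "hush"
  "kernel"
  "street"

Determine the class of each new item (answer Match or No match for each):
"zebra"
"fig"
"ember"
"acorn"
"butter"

The simplest hypothesis consistent with all the labels is: odd length.
"zebra": length 5, qualifies → Match.
"fig": length 3, qualifies → Match.
"ember": length 5, qualifies → Match.
"acorn": length 5, qualifies → Match.
"butter": length 6, doesn't qualify → No match.

Match, Match, Match, Match, No match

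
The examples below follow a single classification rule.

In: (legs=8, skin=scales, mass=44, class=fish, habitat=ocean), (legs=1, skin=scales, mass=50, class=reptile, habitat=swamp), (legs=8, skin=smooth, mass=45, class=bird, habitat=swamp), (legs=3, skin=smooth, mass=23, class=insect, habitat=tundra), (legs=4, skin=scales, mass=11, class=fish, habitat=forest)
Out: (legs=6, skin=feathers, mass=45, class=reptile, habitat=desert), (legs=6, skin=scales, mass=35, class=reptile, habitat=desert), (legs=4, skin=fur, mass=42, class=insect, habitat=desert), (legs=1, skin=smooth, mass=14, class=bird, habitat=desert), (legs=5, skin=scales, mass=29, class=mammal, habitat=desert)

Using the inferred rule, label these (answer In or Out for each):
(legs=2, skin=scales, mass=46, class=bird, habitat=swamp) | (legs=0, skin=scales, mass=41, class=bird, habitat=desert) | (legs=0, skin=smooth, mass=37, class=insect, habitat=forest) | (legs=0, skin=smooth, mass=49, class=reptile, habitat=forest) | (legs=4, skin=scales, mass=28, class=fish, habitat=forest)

In, Out, In, In, In

Every 'In' example satisfies: habitat is not desert. None of the 'Out' examples do.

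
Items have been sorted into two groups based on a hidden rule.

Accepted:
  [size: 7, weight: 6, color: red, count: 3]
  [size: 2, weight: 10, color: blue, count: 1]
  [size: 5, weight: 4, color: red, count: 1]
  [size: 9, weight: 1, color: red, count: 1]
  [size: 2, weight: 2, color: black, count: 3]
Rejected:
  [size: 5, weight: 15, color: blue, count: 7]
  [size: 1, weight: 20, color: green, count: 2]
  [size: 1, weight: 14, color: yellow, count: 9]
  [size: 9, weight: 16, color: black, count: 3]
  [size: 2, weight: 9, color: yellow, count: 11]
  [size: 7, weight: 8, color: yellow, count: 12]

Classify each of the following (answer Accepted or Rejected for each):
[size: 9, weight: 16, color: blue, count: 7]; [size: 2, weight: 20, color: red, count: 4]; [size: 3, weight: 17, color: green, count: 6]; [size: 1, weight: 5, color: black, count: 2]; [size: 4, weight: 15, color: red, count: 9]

Every 'Accepted' example satisfies: count ≤ 3 AND weight ≤ 10. None of the 'Rejected' examples do.
[size: 9, weight: 16, color: blue, count: 7] — count = 7, weight = 16, hence Rejected.
[size: 2, weight: 20, color: red, count: 4] — count = 4, weight = 20, hence Rejected.
[size: 3, weight: 17, color: green, count: 6] — count = 6, weight = 17, hence Rejected.
[size: 1, weight: 5, color: black, count: 2] — count = 2, weight = 5, hence Accepted.
[size: 4, weight: 15, color: red, count: 9] — count = 9, weight = 15, hence Rejected.

Rejected, Rejected, Rejected, Accepted, Rejected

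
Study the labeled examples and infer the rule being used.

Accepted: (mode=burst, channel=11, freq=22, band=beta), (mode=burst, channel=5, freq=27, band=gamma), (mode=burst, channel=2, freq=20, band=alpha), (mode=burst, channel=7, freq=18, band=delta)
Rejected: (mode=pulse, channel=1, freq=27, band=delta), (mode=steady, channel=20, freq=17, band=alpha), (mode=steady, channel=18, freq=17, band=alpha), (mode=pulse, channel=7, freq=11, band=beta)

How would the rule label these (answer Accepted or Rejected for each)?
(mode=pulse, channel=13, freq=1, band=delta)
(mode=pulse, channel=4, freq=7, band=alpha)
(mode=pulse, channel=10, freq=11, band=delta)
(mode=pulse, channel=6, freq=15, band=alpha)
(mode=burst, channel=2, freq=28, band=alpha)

Rejected, Rejected, Rejected, Rejected, Accepted

A rule that fits every label: mode is burst — true of each 'Accepted' example, false of each 'Rejected' one.
(mode=pulse, channel=13, freq=1, band=delta): mode is pulse, doesn't qualify → Rejected.
(mode=pulse, channel=4, freq=7, band=alpha): mode is pulse, doesn't qualify → Rejected.
(mode=pulse, channel=10, freq=11, band=delta): mode is pulse, doesn't qualify → Rejected.
(mode=pulse, channel=6, freq=15, band=alpha): mode is pulse, doesn't qualify → Rejected.
(mode=burst, channel=2, freq=28, band=alpha): mode is burst, qualifies → Accepted.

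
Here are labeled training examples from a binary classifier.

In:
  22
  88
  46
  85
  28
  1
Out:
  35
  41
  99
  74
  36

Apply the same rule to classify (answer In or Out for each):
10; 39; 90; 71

The pattern is that an item is 'In' exactly when: ≡ 1 (mod 3).

In, Out, Out, Out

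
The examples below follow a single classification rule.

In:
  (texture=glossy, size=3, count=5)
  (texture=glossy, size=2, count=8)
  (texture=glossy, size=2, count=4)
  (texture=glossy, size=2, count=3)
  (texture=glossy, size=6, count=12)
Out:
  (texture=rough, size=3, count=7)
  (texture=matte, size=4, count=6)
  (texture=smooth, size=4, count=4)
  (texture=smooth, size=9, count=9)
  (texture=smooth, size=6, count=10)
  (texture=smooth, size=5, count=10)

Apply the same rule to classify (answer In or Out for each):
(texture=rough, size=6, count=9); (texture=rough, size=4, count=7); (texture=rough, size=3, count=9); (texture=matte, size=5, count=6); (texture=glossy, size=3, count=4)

Out, Out, Out, Out, In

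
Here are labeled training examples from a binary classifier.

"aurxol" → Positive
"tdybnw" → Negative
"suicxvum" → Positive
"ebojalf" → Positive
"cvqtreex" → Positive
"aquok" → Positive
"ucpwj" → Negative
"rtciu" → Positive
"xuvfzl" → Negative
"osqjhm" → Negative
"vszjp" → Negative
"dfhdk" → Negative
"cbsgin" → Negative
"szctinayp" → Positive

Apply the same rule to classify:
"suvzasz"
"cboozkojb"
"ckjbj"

Positive, Positive, Negative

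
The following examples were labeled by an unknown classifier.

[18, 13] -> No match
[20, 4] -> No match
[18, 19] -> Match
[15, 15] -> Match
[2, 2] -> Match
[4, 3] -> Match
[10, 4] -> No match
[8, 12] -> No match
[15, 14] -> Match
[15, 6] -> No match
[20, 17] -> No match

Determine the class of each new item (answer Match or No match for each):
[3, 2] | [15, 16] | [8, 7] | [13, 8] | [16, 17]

Every 'Match' example satisfies: |first − second| ≤ 1. None of the 'No match' examples do.

Match, Match, Match, No match, Match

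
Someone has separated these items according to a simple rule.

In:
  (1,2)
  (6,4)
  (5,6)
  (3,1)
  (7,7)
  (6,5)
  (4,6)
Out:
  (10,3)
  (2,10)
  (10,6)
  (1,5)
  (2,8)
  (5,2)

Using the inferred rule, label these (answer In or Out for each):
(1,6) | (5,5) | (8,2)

The classifier is using: |first − second| ≤ 2.
(1,6) → |1−6| = 5 → Out. (5,5) → |5−5| = 0 → In. (8,2) → |8−2| = 6 → Out.

Out, In, Out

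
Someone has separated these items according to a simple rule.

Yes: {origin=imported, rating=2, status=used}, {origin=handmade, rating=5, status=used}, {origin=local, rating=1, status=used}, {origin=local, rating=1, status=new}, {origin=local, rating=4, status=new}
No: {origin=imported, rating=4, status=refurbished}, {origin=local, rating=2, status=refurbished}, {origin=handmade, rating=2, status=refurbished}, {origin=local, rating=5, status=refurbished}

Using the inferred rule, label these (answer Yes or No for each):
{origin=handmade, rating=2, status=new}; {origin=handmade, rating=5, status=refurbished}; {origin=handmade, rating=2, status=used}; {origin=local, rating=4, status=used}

Yes, No, Yes, Yes

A rule that fits every label: status is not refurbished — true of each 'Yes' example, false of each 'No' one.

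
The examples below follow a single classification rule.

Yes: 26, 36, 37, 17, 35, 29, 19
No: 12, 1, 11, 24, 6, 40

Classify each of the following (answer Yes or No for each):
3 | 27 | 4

No, Yes, No

One predicate separates the groups cleanly: digit sum ≥ 7.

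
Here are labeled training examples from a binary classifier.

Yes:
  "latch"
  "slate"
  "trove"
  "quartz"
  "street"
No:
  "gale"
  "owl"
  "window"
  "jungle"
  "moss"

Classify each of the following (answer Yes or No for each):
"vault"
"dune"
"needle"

Every 'Yes' example satisfies: contains 't'. None of the 'No' examples do.
Yes: "vault", since has 't'. No: "dune", since no 't'. No: "needle", since no 't'.

Yes, No, No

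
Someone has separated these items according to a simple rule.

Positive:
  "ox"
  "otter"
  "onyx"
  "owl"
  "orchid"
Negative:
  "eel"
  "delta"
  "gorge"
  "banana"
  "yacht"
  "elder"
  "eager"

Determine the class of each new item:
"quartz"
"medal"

Negative, Negative

A rule that fits every label: starts with 'o' — true of each 'Positive' example, false of each 'Negative' one.
"quartz" → starts with 'q' → Negative.
"medal" → starts with 'm' → Negative.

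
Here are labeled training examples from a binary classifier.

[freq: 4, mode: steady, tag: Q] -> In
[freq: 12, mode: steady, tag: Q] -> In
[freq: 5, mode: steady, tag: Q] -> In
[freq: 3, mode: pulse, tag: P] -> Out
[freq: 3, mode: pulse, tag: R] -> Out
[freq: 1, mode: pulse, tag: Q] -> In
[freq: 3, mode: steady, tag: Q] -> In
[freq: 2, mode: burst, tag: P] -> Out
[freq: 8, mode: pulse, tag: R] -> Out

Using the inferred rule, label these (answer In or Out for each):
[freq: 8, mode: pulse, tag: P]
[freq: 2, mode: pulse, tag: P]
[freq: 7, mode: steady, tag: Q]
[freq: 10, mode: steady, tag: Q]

All 'In' examples share one property — tag is Q — and every 'Out' example lacks it.

Out, Out, In, In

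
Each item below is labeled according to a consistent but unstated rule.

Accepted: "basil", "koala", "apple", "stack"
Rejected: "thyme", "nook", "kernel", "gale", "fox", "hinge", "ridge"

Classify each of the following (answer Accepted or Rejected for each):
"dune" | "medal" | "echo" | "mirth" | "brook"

Rejected, Accepted, Rejected, Rejected, Rejected

The common property of the 'Accepted' items is: odd length AND contains 'a'. No 'Rejected' item has it.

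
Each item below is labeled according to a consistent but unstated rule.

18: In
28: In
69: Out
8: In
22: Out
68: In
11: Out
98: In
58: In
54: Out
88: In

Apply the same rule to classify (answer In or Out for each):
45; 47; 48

Out, Out, In

Every 'In' example satisfies: ends in digit 8. None of the 'Out' examples do.
Out: 45, since last digit 5. Out: 47, since last digit 7. In: 48, since last digit 8.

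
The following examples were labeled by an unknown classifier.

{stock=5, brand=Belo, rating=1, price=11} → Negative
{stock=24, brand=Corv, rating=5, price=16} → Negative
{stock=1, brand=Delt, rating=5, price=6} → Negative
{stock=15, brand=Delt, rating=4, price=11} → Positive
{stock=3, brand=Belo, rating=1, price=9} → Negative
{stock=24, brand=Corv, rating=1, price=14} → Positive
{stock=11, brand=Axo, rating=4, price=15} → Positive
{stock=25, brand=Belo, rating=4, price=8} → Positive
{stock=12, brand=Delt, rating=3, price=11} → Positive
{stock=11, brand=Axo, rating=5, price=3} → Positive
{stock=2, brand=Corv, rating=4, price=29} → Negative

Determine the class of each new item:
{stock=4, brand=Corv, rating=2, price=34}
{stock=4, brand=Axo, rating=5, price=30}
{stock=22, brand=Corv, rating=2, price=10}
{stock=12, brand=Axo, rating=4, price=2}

The distinguishing property — stock ≥ 11 AND price ≤ 15 — holds for all the 'Positive' cases and none of the 'Negative' cases.
{stock=4, brand=Corv, rating=2, price=34} — stock = 4, price = 34, hence Negative.
{stock=4, brand=Axo, rating=5, price=30} — stock = 4, price = 30, hence Negative.
{stock=22, brand=Corv, rating=2, price=10} — stock = 22, price = 10, hence Positive.
{stock=12, brand=Axo, rating=4, price=2} — stock = 12, price = 2, hence Positive.

Negative, Negative, Positive, Positive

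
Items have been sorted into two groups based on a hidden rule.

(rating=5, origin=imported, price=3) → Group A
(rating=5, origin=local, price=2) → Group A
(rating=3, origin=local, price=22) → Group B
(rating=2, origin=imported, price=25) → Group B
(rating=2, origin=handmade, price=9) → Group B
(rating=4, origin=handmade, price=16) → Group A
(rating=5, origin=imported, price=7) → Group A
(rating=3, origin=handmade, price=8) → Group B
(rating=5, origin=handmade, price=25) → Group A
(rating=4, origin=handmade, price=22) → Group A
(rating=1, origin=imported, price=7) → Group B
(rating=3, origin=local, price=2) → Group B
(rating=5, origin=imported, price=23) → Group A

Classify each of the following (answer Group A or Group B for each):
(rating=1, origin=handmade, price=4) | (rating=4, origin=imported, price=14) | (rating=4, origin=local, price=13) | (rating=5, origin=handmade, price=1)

The simplest hypothesis consistent with all the labels is: rating ≥ 4.
(rating=1, origin=handmade, price=4): rating = 1, does not satisfy this → Group B.
(rating=4, origin=imported, price=14): rating = 4, satisfies this → Group A.
(rating=4, origin=local, price=13): rating = 4, satisfies this → Group A.
(rating=5, origin=handmade, price=1): rating = 5, satisfies this → Group A.

Group B, Group A, Group A, Group A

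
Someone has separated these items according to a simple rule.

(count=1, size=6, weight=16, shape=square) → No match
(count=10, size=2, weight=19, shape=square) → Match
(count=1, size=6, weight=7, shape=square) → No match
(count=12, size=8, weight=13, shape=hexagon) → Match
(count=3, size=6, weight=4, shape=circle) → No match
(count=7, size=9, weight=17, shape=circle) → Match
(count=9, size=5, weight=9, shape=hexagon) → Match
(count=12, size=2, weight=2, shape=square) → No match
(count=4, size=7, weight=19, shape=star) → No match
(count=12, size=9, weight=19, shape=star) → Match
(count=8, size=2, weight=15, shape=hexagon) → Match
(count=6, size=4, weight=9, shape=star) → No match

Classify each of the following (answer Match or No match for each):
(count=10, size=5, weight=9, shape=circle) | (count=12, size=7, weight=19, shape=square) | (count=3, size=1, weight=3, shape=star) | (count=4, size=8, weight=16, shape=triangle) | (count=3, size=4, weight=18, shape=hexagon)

Match, Match, No match, No match, No match

The distinguishing property — weight ≥ 4 AND count ≥ 7 — holds for all the 'Match' cases and none of the 'No match' cases.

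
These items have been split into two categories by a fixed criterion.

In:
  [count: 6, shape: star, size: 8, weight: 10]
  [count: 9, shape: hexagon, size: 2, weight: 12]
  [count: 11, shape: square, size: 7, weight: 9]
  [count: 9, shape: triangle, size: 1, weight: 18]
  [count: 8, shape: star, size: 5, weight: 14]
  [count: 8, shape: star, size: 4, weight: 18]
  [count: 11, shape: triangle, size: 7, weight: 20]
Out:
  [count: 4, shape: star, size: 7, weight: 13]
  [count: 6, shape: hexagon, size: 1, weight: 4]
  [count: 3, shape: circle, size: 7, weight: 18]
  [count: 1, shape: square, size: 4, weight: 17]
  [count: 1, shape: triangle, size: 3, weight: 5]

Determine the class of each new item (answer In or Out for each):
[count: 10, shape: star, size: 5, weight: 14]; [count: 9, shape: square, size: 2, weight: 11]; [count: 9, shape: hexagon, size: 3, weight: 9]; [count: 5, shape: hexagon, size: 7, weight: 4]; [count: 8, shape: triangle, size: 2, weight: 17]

The pattern is that an item is 'In' exactly when: weight ≥ 5 AND count ≥ 6.
In: [count: 10, shape: star, size: 5, weight: 14], since weight = 14, count = 10. In: [count: 9, shape: square, size: 2, weight: 11], since weight = 11, count = 9. In: [count: 9, shape: hexagon, size: 3, weight: 9], since weight = 9, count = 9. Out: [count: 5, shape: hexagon, size: 7, weight: 4], since weight = 4, count = 5. In: [count: 8, shape: triangle, size: 2, weight: 17], since weight = 17, count = 8.

In, In, In, Out, In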